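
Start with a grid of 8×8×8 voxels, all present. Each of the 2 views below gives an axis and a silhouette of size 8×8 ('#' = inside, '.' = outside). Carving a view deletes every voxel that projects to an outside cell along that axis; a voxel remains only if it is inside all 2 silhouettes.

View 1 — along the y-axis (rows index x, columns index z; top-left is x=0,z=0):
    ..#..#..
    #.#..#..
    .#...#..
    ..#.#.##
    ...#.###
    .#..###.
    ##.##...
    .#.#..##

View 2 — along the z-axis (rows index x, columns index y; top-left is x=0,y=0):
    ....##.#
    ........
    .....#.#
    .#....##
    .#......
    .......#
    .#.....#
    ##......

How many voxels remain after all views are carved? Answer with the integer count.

start: 8×8×8 = 512 voxels
[1] y-view keeps 27 columns → grid now 216
[2] z-view keeps 14 columns → grid now 46

voxel count = 46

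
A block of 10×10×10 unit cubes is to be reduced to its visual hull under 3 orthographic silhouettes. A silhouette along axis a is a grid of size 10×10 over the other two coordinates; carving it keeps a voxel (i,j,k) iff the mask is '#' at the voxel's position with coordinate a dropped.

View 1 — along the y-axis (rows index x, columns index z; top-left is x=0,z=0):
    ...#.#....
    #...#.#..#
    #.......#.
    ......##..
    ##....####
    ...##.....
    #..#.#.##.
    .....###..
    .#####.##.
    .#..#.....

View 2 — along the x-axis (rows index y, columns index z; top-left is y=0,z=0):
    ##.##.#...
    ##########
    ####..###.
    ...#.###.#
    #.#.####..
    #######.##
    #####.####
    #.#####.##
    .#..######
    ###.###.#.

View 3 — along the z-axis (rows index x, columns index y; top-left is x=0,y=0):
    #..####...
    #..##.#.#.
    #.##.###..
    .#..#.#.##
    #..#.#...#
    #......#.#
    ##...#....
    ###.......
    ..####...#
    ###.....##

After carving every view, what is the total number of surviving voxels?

remaining voxels: 109

start: 10×10×10 = 1000 voxels
step 1: project along y, AND mask (35/100) → |grid| = 350
step 2: project along x, AND mask (73/100) → |grid| = 258
step 3: project along z, AND mask (44/100) → |grid| = 109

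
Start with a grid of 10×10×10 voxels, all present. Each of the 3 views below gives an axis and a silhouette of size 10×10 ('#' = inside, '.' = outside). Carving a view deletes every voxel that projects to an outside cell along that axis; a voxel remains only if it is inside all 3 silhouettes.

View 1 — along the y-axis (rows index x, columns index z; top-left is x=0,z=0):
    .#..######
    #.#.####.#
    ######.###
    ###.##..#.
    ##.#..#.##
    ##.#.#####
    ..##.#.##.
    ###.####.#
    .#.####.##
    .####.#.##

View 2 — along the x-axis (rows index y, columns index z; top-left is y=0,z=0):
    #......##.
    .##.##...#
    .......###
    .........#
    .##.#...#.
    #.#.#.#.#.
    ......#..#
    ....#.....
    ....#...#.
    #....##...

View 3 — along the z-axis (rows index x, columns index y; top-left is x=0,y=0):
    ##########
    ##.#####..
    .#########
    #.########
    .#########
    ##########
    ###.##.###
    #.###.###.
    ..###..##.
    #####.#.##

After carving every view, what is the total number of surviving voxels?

initial block: 10^3 = 1000
  1. axis=1 (XZ plane), |mask|=70  ⇒  voxels=700
  2. axis=0 (YZ plane), |mask|=29  ⇒  voxels=208
  3. axis=2 (XY plane), |mask|=82  ⇒  voxels=164

remaining voxels: 164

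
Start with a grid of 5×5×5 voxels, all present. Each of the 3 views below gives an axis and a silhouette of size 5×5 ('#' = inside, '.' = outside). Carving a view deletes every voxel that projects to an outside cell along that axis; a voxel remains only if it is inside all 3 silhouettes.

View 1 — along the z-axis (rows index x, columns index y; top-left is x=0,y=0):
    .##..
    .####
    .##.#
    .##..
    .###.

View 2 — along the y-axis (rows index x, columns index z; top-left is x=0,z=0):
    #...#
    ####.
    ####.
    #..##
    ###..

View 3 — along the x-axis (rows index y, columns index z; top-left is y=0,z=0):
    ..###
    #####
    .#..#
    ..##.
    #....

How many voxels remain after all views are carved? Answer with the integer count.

full grid |V| = 125
  1. axis=2 (XY plane), |mask|=14  ⇒  voxels=70
  2. axis=1 (XZ plane), |mask|=16  ⇒  voxels=47
  3. axis=0 (YZ plane), |mask|=13  ⇒  voxels=26

remaining voxels: 26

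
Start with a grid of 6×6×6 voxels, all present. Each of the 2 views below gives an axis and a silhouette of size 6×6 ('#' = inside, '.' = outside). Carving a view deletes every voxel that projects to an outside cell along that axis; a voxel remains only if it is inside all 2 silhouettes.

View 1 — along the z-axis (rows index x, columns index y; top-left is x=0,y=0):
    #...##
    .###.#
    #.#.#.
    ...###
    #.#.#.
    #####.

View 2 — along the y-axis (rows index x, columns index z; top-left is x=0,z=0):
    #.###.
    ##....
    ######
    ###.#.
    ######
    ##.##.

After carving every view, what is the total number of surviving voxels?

start: 6×6×6 = 216 voxels
after view 1 [z-axis, 21 of 36 cells solid] → remaining = 126
after view 2 [y-axis, 26 of 36 cells solid] → remaining = 88

voxel count = 88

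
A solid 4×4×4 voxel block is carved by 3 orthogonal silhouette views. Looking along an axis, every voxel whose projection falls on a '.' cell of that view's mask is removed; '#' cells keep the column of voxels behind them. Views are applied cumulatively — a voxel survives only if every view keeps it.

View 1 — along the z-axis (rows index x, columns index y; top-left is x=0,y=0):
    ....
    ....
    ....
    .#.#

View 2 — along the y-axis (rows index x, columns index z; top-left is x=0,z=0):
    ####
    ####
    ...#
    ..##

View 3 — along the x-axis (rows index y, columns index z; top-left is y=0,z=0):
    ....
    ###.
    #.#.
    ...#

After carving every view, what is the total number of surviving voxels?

before carving: 64 voxels (4×4×4)
[1] z-view keeps 2 columns → grid now 8
[2] y-view keeps 11 columns → grid now 4
[3] x-view keeps 6 columns → grid now 2

|visual hull| = 2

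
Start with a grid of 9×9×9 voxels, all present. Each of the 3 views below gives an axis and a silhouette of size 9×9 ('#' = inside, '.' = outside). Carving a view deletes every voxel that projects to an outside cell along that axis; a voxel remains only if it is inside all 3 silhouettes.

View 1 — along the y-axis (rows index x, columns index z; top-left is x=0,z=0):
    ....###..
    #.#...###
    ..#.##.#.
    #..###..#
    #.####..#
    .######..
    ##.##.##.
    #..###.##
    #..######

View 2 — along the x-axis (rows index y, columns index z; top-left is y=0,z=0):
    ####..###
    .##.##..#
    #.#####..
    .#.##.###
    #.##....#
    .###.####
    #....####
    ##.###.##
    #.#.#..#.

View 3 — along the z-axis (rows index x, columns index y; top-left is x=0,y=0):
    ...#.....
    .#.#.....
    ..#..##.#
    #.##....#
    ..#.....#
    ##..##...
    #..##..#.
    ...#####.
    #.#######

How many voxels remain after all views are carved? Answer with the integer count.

remaining voxels: 128

full grid |V| = 729
after view 1 [y-axis, 48 of 81 cells solid] → remaining = 432
after view 2 [x-axis, 51 of 81 cells solid] → remaining = 271
after view 3 [z-axis, 34 of 81 cells solid] → remaining = 128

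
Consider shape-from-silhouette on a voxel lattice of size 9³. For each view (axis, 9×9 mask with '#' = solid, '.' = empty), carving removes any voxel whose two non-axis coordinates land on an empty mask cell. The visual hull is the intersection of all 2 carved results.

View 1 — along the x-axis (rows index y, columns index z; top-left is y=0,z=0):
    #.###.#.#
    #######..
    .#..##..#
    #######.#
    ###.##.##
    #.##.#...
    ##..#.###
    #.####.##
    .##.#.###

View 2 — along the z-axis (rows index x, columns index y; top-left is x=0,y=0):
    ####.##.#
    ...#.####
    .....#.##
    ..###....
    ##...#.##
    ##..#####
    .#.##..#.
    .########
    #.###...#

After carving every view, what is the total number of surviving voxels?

full grid |V| = 729
carve view 1 (along x, YZ-mask fill 55/81): 495 voxels remain
carve view 2 (along z, XY-mask fill 47/81): 290 voxels remain

remaining voxels: 290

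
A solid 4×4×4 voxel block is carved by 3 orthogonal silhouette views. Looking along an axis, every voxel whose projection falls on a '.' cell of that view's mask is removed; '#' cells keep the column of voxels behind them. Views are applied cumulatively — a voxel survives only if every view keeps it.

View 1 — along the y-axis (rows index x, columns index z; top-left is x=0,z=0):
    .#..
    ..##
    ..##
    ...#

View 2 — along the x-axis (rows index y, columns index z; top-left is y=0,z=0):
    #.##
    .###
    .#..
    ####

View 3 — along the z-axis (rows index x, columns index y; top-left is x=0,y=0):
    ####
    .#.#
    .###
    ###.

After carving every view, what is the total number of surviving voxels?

|visual hull| = 13

full grid |V| = 64
[1] y-view keeps 6 columns → grid now 24
[2] x-view keeps 11 columns → grid now 18
[3] z-view keeps 12 columns → grid now 13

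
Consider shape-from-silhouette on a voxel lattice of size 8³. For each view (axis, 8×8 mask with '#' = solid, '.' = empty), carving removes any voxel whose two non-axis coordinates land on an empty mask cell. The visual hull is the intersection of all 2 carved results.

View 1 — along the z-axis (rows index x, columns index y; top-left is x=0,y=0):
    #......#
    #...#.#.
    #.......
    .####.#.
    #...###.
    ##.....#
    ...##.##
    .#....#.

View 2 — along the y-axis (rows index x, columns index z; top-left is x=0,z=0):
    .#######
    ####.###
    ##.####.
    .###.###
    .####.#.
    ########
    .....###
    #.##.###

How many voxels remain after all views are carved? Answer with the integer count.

remaining voxels: 139

before carving: 512 voxels (8×8×8)
[1] z-view keeps 24 columns → grid now 192
[2] y-view keeps 48 columns → grid now 139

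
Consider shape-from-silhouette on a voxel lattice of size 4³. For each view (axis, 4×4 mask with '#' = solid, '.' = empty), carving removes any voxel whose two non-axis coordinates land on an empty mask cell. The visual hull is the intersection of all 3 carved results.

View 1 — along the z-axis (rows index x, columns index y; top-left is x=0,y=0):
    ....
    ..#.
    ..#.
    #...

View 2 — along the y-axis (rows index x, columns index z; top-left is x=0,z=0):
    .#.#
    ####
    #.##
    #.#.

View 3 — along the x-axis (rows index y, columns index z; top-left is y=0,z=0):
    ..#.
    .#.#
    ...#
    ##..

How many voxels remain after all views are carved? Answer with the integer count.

3 voxels

before carving: 64 voxels (4×4×4)
[1] z-view keeps 3 columns → grid now 12
[2] y-view keeps 11 columns → grid now 9
[3] x-view keeps 6 columns → grid now 3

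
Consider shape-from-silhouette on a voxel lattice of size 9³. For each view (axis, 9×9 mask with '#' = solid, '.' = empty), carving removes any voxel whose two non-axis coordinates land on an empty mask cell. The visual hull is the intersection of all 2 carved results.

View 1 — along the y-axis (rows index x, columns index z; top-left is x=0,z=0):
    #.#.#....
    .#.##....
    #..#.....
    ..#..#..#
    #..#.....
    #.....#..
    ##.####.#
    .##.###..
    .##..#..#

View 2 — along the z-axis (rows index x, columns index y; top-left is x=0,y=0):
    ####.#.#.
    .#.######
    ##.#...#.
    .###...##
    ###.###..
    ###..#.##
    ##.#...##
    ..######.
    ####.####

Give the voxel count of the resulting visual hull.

full grid |V| = 729
step 1: project along y, AND mask (31/81) → |grid| = 279
step 2: project along z, AND mask (53/81) → |grid| = 183

|visual hull| = 183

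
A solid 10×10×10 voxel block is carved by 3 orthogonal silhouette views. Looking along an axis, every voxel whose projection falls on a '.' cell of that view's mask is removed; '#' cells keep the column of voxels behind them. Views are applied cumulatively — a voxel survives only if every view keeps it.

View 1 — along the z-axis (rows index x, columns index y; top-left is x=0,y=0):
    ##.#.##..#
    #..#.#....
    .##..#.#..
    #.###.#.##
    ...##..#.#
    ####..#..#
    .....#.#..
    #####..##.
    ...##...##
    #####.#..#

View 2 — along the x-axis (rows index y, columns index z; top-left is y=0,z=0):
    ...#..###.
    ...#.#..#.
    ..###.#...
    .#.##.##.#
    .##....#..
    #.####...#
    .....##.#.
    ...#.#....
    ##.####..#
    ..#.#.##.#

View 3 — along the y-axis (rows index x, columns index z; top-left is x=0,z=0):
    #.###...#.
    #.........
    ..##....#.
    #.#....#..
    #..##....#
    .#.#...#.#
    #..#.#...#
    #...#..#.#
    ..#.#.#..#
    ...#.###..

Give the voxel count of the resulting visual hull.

voxel count = 86

initial block: 10^3 = 1000
carve view 1 (along z, XY-mask fill 50/100): 500 voxels remain
carve view 2 (along x, YZ-mask fill 43/100): 217 voxels remain
carve view 3 (along y, XZ-mask fill 36/100): 86 voxels remain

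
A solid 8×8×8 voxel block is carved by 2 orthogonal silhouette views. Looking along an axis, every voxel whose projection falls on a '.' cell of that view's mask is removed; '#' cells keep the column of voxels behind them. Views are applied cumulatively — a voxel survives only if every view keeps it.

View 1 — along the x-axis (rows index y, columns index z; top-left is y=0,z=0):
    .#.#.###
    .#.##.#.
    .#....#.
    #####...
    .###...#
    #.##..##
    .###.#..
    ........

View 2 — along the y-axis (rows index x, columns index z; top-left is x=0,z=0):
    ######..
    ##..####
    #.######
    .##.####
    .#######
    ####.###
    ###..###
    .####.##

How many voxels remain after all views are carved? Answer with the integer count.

185 voxels

initial block: 8^3 = 512
after view 1 [x-axis, 29 of 64 cells solid] → remaining = 232
after view 2 [y-axis, 51 of 64 cells solid] → remaining = 185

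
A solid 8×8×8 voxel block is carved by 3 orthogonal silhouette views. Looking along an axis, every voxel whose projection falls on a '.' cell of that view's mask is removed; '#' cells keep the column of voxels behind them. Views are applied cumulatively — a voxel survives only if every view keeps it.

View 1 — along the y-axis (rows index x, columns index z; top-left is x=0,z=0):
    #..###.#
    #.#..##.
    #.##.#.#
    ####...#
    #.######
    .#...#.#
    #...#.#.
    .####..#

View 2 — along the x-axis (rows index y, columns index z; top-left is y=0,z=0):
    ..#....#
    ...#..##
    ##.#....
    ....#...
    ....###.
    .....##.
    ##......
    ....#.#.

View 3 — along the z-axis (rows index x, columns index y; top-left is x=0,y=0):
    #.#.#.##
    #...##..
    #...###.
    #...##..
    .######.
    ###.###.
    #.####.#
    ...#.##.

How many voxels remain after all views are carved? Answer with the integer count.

|visual hull| = 46

full grid |V| = 512
carve view 1 (along y, XZ-mask fill 37/64): 296 voxels remain
carve view 2 (along x, YZ-mask fill 18/64): 79 voxels remain
carve view 3 (along z, XY-mask fill 36/64): 46 voxels remain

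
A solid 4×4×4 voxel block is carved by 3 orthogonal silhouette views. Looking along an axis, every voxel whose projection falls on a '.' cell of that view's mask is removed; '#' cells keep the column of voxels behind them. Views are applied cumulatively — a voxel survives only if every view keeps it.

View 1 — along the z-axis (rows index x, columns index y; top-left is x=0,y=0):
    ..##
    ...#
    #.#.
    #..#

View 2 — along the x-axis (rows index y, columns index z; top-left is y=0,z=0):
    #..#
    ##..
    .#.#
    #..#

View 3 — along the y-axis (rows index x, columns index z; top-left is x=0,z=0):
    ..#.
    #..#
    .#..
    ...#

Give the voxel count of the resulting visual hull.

5 voxels

initial block: 4^3 = 64
carve view 1 (along z, XY-mask fill 7/16): 28 voxels remain
carve view 2 (along x, YZ-mask fill 8/16): 14 voxels remain
carve view 3 (along y, XZ-mask fill 5/16): 5 voxels remain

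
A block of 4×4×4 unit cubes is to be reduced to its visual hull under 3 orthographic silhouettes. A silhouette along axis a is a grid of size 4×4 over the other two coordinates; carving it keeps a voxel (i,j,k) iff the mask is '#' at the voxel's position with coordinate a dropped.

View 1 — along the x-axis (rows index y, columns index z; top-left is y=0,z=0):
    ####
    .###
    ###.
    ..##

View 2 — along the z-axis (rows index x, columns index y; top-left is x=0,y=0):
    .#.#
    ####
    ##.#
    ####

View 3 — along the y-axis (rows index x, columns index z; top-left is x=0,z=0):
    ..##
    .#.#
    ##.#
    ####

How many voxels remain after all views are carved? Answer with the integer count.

voxel count = 28

full grid |V| = 64
carve view 1 (along x, YZ-mask fill 12/16): 48 voxels remain
carve view 2 (along z, XY-mask fill 13/16): 38 voxels remain
carve view 3 (along y, XZ-mask fill 11/16): 28 voxels remain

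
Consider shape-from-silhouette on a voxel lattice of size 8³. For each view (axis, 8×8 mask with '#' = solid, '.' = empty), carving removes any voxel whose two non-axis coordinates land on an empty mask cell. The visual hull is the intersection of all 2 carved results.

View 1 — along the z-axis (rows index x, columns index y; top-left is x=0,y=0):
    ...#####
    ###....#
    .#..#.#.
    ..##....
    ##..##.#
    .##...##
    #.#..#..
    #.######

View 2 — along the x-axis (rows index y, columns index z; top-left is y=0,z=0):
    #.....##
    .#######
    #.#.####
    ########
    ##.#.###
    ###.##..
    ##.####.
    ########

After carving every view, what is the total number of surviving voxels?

start: 8×8×8 = 512 voxels
step 1: project along z, AND mask (33/64) → |grid| = 264
step 2: project along x, AND mask (49/64) → |grid| = 202

remaining voxels: 202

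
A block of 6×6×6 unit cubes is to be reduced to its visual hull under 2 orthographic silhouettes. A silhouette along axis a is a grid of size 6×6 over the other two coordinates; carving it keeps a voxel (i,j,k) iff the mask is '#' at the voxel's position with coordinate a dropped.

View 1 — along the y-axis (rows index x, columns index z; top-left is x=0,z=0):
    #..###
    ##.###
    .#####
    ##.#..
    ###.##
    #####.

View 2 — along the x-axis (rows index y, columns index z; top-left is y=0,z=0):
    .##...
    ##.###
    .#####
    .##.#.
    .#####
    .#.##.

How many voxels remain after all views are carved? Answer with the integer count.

104 voxels

start: 6×6×6 = 216 voxels
step 1: project along y, AND mask (27/36) → |grid| = 162
step 2: project along x, AND mask (23/36) → |grid| = 104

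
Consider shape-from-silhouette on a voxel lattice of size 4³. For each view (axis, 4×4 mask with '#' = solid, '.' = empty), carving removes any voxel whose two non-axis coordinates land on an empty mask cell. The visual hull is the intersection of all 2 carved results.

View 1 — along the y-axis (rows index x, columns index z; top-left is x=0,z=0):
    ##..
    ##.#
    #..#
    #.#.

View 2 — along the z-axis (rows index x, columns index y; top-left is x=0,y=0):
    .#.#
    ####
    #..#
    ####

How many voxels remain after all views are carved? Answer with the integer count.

before carving: 64 voxels (4×4×4)
[1] y-view keeps 9 columns → grid now 36
[2] z-view keeps 12 columns → grid now 28

voxel count = 28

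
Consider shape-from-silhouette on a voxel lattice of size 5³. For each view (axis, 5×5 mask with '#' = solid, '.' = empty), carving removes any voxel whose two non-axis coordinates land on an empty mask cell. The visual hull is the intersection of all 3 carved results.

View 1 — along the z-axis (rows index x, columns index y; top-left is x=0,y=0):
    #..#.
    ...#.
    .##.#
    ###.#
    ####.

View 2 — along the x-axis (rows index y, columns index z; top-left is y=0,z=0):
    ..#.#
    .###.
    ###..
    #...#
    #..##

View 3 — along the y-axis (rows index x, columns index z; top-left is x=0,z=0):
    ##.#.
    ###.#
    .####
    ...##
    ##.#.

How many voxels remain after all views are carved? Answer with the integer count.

before carving: 125 voxels (5×5×5)
after view 1 [z-axis, 14 of 25 cells solid] → remaining = 70
after view 2 [x-axis, 13 of 25 cells solid] → remaining = 36
after view 3 [y-axis, 16 of 25 cells solid] → remaining = 19

19 voxels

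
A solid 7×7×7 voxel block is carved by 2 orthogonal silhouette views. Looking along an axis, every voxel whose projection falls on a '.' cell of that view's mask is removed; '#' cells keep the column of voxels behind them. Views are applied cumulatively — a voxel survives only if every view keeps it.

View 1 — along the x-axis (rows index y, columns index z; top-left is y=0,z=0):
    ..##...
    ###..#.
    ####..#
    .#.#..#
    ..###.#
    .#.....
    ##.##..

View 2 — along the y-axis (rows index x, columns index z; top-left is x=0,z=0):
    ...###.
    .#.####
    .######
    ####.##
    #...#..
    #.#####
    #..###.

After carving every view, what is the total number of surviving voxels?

99 voxels

before carving: 343 voxels (7×7×7)
step 1: project along x, AND mask (23/49) → |grid| = 161
step 2: project along y, AND mask (32/49) → |grid| = 99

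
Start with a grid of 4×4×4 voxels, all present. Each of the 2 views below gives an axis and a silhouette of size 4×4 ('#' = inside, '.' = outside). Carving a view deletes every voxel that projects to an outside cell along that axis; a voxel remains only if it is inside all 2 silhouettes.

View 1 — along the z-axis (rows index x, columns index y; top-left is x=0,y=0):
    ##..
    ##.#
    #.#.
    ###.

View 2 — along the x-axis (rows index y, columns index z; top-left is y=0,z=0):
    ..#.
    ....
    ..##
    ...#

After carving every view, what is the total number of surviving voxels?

9 voxels

start: 4×4×4 = 64 voxels
V1 z: intersect with XY mask (10 set) -- 40 left
V2 x: intersect with YZ mask (4 set) -- 9 left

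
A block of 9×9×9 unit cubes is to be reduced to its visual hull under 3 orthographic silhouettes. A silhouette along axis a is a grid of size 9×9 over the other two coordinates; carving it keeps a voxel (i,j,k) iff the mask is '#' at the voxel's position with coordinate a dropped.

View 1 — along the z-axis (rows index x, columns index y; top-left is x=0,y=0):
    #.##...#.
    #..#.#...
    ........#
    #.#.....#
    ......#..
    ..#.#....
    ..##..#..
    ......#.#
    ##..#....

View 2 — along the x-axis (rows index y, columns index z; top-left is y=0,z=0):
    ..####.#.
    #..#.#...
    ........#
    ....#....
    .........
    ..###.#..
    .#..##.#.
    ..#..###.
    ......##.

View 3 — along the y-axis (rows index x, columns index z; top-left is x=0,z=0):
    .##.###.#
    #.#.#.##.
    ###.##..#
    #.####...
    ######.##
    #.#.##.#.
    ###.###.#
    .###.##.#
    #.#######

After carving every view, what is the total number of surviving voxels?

voxel count = 39

initial block: 9^3 = 729
after view 1 [z-axis, 22 of 81 cells solid] → remaining = 198
after view 2 [x-axis, 24 of 81 cells solid] → remaining = 56
after view 3 [y-axis, 56 of 81 cells solid] → remaining = 39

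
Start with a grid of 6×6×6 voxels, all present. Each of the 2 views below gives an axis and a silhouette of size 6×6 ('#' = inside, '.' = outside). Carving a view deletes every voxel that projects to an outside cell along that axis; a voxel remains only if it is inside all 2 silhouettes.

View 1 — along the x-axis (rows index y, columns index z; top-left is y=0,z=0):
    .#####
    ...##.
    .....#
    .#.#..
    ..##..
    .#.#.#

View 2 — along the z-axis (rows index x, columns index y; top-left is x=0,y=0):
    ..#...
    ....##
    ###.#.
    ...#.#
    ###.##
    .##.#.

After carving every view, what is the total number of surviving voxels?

initial block: 6^3 = 216
after view 1 [x-axis, 15 of 36 cells solid] → remaining = 90
after view 2 [z-axis, 17 of 36 cells solid] → remaining = 39

|visual hull| = 39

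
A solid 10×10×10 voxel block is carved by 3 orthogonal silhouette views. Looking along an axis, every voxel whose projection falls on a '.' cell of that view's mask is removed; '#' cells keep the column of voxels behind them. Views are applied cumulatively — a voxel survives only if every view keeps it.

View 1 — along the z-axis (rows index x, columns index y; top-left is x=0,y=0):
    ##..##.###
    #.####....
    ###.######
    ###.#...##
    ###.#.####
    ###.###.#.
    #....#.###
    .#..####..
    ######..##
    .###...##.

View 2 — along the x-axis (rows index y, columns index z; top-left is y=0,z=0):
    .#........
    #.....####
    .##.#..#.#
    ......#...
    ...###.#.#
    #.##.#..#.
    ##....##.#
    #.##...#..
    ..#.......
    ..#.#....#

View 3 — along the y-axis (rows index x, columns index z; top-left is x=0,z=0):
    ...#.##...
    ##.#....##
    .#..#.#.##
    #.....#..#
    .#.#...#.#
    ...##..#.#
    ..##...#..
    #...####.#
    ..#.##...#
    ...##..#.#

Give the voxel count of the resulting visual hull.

full grid |V| = 1000
after view 1 [z-axis, 65 of 100 cells solid] → remaining = 650
after view 2 [x-axis, 35 of 100 cells solid] → remaining = 231
after view 3 [y-axis, 41 of 100 cells solid] → remaining = 105

voxel count = 105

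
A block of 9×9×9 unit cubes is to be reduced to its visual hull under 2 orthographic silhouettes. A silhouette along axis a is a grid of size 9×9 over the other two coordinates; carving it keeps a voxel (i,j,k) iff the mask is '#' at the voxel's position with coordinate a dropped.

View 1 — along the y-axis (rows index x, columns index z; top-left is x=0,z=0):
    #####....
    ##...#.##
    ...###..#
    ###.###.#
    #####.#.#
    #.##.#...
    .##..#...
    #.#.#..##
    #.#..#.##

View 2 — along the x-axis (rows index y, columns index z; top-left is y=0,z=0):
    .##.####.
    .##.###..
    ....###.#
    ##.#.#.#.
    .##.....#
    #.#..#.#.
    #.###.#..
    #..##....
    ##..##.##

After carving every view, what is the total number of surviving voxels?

start: 9×9×9 = 729 voxels
V1 y: intersect with XZ mask (45 set) -- 405 left
V2 x: intersect with YZ mask (41 set) -- 211 left

voxel count = 211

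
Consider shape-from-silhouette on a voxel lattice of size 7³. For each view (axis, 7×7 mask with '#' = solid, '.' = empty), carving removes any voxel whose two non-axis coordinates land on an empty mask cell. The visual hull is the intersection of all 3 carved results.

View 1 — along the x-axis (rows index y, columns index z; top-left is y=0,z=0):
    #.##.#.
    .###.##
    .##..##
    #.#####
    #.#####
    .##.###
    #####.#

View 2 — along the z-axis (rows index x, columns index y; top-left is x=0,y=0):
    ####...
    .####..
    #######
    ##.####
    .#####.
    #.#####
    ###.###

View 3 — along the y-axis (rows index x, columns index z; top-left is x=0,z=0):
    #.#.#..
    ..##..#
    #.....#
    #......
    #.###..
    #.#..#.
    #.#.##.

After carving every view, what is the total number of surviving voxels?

|visual hull| = 77

full grid |V| = 343
[1] x-view keeps 36 columns → grid now 252
[2] z-view keeps 38 columns → grid now 195
[3] y-view keeps 20 columns → grid now 77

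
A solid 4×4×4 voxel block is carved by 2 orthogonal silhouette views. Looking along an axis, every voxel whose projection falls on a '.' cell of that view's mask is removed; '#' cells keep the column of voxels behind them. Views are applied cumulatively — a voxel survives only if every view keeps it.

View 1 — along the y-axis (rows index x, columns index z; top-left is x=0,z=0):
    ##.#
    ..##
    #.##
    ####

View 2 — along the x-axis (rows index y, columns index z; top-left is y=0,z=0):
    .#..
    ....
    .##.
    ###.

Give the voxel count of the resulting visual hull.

start: 4×4×4 = 64 voxels
after view 1 [y-axis, 12 of 16 cells solid] → remaining = 48
after view 2 [x-axis, 6 of 16 cells solid] → remaining = 15

|visual hull| = 15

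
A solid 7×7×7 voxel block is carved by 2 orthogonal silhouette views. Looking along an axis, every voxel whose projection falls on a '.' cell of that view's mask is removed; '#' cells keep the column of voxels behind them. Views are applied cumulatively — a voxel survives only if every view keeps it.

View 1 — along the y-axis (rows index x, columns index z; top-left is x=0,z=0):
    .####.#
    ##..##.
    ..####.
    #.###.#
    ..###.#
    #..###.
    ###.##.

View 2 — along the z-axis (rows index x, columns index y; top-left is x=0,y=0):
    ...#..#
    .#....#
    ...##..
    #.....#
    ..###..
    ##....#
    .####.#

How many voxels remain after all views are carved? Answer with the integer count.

|visual hull| = 85

before carving: 343 voxels (7×7×7)
V1 y: intersect with XZ mask (31 set) -- 217 left
V2 z: intersect with XY mask (19 set) -- 85 left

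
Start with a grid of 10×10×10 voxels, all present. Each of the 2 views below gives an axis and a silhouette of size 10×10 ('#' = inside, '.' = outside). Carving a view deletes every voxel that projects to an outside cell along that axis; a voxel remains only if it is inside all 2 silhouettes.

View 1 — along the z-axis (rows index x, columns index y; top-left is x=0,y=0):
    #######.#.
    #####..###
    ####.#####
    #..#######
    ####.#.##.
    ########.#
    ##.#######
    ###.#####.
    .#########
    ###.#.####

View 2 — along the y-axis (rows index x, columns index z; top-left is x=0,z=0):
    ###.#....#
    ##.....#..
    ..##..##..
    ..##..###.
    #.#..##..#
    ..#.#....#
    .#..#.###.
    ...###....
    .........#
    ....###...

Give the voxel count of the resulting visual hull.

304 voxels

before carving: 1000 voxels (10×10×10)
carve view 1 (along z, XY-mask fill 83/100): 830 voxels remain
carve view 2 (along y, XZ-mask fill 37/100): 304 voxels remain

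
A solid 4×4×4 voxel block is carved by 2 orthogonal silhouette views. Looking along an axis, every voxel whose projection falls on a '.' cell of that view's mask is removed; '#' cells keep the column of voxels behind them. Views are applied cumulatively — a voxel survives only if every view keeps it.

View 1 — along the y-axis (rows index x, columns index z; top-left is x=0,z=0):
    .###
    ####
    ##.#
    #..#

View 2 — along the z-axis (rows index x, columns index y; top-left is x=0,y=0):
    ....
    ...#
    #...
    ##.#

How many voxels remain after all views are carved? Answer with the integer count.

full grid |V| = 64
after view 1 [y-axis, 12 of 16 cells solid] → remaining = 48
after view 2 [z-axis, 5 of 16 cells solid] → remaining = 13

13 voxels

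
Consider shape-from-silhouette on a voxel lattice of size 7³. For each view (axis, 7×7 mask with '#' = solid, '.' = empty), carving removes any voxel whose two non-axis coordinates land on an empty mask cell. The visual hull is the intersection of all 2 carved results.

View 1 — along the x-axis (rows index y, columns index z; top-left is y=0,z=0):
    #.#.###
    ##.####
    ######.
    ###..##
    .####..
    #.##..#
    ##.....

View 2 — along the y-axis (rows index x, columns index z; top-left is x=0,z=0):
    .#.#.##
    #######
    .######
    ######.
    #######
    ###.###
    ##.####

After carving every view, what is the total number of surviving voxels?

before carving: 343 voxels (7×7×7)
V1 x: intersect with YZ mask (32 set) -- 224 left
V2 y: intersect with XZ mask (42 set) -- 190 left

|visual hull| = 190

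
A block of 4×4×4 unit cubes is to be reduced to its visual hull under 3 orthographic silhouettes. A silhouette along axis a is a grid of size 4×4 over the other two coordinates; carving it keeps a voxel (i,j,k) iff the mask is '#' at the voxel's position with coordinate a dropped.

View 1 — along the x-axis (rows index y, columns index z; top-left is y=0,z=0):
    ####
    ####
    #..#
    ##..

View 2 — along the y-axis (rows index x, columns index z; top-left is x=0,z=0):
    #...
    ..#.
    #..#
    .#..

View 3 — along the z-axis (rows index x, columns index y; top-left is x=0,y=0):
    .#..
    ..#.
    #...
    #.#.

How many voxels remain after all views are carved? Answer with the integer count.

full grid |V| = 64
[1] x-view keeps 12 columns → grid now 48
[2] y-view keeps 5 columns → grid now 16
[3] z-view keeps 5 columns → grid now 4

|visual hull| = 4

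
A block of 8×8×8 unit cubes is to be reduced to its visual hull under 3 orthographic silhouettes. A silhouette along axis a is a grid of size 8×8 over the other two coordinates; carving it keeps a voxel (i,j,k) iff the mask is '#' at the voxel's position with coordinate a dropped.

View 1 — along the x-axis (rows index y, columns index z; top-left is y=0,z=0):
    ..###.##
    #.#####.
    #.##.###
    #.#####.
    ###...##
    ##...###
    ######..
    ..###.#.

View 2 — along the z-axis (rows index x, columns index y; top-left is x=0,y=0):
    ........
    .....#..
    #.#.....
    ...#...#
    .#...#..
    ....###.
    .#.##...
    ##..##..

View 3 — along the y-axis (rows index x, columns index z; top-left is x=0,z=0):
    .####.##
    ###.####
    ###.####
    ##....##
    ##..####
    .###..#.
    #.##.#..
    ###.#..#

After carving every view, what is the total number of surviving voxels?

remaining voxels: 57

full grid |V| = 512
after view 1 [x-axis, 43 of 64 cells solid] → remaining = 344
after view 2 [z-axis, 17 of 64 cells solid] → remaining = 91
after view 3 [y-axis, 43 of 64 cells solid] → remaining = 57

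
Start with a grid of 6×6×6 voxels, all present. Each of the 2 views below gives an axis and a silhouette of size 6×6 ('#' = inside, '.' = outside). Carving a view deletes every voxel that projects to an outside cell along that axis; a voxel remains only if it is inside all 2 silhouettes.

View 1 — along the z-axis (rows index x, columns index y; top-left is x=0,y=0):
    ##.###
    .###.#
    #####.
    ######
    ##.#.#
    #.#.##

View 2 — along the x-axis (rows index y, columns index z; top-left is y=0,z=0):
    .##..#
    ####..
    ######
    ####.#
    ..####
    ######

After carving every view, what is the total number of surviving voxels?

remaining voxels: 130

before carving: 216 voxels (6×6×6)
carve view 1 (along z, XY-mask fill 28/36): 168 voxels remain
carve view 2 (along x, YZ-mask fill 28/36): 130 voxels remain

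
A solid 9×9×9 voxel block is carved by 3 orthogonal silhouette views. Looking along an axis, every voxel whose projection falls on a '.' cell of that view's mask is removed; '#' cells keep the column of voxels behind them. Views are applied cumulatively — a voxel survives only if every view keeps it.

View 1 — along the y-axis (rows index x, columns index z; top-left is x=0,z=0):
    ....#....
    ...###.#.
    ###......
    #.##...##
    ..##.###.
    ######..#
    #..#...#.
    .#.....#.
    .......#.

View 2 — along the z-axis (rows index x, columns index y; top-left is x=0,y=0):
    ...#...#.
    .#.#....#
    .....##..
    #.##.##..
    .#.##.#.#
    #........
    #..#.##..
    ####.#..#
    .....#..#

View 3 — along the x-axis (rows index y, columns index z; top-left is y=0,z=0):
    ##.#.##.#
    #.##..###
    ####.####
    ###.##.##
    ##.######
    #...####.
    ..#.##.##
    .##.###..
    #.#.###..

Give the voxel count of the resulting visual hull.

initial block: 9^3 = 729
step 1: project along y, AND mask (31/81) → |grid| = 279
step 2: project along z, AND mask (30/81) → |grid| = 103
step 3: project along x, AND mask (55/81) → |grid| = 65

remaining voxels: 65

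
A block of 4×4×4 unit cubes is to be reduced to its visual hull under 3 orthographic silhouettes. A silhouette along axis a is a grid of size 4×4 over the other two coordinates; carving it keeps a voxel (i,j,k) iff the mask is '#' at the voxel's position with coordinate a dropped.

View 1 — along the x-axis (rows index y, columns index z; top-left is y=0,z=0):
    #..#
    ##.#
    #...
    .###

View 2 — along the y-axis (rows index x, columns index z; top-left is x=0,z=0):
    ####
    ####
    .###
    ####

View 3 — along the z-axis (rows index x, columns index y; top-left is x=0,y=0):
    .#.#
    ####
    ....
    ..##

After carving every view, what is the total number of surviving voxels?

voxel count = 19

full grid |V| = 64
[1] x-view keeps 9 columns → grid now 36
[2] y-view keeps 15 columns → grid now 33
[3] z-view keeps 8 columns → grid now 19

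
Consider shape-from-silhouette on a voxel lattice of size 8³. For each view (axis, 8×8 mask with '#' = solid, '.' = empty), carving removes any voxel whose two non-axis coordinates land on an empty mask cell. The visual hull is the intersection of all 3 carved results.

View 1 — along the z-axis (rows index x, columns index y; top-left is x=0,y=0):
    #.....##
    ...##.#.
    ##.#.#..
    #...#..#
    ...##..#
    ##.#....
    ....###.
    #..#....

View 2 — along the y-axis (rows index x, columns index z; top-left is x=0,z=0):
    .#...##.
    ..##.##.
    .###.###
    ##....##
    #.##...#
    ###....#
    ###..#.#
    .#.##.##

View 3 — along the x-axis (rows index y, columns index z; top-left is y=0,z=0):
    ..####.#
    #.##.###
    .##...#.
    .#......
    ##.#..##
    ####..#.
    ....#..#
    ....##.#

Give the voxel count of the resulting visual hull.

voxel count = 45

full grid |V| = 512
carve view 1 (along z, XY-mask fill 24/64): 192 voxels remain
carve view 2 (along y, XZ-mask fill 35/64): 106 voxels remain
carve view 3 (along x, YZ-mask fill 30/64): 45 voxels remain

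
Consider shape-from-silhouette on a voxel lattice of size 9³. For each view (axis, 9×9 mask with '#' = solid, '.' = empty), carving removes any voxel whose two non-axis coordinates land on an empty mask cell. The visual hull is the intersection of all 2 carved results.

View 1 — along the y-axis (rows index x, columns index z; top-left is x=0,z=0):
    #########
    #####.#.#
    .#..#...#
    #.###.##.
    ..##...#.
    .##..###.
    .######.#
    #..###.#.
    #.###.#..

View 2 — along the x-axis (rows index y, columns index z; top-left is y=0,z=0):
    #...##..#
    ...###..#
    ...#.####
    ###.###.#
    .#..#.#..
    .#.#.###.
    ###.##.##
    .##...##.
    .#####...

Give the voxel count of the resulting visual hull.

initial block: 9^3 = 729
  1. axis=1 (XZ plane), |mask|=50  ⇒  voxels=450
  2. axis=0 (YZ plane), |mask|=44  ⇒  voxels=241

voxel count = 241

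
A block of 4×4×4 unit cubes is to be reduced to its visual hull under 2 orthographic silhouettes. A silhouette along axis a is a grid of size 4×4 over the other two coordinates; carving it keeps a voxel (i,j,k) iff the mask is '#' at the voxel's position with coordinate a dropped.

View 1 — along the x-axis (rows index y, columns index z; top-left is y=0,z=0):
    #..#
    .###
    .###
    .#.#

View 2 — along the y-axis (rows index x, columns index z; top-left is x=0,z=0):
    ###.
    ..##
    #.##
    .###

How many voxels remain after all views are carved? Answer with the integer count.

before carving: 64 voxels (4×4×4)
V1 x: intersect with YZ mask (10 set) -- 40 left
V2 y: intersect with XZ mask (11 set) -- 28 left

remaining voxels: 28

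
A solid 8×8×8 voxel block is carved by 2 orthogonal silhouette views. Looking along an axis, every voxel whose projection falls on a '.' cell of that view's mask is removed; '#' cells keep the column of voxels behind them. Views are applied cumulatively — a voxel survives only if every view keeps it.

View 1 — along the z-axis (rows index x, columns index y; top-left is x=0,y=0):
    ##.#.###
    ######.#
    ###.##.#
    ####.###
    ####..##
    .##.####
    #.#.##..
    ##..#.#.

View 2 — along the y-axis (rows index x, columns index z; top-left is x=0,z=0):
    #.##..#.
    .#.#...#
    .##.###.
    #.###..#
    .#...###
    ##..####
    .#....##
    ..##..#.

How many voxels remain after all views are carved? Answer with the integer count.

remaining voxels: 194

full grid |V| = 512
step 1: project along z, AND mask (46/64) → |grid| = 368
step 2: project along y, AND mask (33/64) → |grid| = 194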